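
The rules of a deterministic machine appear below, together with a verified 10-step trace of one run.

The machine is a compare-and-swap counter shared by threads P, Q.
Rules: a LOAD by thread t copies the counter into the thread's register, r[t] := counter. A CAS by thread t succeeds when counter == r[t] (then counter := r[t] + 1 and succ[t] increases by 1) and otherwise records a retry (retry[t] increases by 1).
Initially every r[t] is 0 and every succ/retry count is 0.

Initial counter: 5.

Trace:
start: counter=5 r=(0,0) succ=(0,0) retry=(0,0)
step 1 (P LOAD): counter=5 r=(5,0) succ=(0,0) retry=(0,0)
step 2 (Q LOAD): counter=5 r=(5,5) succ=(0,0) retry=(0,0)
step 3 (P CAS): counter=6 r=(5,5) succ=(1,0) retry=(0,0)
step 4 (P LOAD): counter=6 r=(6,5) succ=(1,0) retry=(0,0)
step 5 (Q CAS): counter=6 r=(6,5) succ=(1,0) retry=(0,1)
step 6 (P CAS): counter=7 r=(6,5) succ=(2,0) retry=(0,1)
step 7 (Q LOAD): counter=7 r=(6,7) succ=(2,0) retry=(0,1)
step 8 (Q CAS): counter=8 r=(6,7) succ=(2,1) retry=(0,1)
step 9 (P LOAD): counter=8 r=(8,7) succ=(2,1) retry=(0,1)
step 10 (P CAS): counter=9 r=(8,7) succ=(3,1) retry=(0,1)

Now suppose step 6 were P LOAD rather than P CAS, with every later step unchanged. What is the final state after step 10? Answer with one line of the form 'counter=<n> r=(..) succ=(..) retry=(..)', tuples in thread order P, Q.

counter=8 r=(7,6) succ=(2,1) retry=(0,1)

(re-executing from step 6 with the substitution; state before step 6: counter=6 r=(6,5) succ=(1,0) retry=(0,1))
step 6 (P LOAD): counter=6 r=(6,5) succ=(1,0) retry=(0,1)
step 7 (Q LOAD): counter=6 r=(6,6) succ=(1,0) retry=(0,1)
step 8 (Q CAS): counter=7 r=(6,6) succ=(1,1) retry=(0,1)
step 9 (P LOAD): counter=7 r=(7,6) succ=(1,1) retry=(0,1)
step 10 (P CAS): counter=8 r=(7,6) succ=(2,1) retry=(0,1)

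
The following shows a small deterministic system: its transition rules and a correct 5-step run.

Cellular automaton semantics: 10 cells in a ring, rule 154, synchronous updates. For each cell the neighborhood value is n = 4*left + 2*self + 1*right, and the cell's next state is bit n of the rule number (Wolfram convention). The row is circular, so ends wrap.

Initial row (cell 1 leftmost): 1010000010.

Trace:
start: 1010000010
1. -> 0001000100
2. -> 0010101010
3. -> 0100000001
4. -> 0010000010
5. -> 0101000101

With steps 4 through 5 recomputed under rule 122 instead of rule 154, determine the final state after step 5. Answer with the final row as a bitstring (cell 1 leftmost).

(re-executing steps 4..5 under rule 122; state before step 4: 0100000001)
4. -> 1010000010
5. -> 0101000101

0101000101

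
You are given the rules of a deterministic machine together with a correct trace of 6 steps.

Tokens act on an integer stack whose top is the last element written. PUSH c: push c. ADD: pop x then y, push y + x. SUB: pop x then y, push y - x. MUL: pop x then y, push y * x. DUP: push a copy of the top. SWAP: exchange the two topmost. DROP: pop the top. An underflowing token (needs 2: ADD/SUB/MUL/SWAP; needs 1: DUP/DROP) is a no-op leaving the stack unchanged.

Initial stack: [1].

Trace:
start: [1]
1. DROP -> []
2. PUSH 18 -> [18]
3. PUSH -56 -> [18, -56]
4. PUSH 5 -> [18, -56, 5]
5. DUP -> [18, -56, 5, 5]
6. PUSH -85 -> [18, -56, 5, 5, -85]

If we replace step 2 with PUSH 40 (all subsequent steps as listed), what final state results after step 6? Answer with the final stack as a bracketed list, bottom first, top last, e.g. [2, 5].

[40, -56, 5, 5, -85]

(re-executing from step 2 with the substitution; state before step 2: [])
2. PUSH 40 -> [40]
3. PUSH -56 -> [40, -56]
4. PUSH 5 -> [40, -56, 5]
5. DUP -> [40, -56, 5, 5]
6. PUSH -85 -> [40, -56, 5, 5, -85]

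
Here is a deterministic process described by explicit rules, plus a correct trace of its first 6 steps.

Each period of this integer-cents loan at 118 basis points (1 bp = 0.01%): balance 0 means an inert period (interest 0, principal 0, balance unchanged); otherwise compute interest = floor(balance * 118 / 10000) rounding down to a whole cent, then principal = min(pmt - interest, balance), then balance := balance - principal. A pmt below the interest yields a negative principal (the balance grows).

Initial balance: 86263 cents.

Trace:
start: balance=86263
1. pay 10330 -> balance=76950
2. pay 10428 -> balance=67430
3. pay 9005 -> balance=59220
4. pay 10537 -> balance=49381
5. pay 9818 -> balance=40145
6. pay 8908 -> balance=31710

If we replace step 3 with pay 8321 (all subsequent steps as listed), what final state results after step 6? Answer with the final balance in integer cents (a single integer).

(re-executing from step 3 with the substitution; state before step 3: balance=67430)
3. pay 8321 -> balance=59904
4. pay 10537 -> balance=50073
5. pay 9818 -> balance=40845
6. pay 8908 -> balance=32418

32418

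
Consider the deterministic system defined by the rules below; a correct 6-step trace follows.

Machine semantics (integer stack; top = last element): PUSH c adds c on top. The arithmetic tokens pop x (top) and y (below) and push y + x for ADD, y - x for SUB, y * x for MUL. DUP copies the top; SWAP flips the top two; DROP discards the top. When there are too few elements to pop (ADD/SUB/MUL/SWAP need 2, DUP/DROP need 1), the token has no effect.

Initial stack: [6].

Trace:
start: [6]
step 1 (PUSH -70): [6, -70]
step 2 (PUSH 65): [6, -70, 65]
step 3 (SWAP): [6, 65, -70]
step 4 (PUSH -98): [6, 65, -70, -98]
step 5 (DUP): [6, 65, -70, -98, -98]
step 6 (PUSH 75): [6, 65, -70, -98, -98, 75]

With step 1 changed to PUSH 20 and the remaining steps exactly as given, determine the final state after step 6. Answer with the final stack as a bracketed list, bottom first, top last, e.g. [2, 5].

(re-executing from step 1 with the substitution; state before step 1: [6])
step 1 (PUSH 20): [6, 20]
step 2 (PUSH 65): [6, 20, 65]
step 3 (SWAP): [6, 65, 20]
step 4 (PUSH -98): [6, 65, 20, -98]
step 5 (DUP): [6, 65, 20, -98, -98]
step 6 (PUSH 75): [6, 65, 20, -98, -98, 75]

[6, 65, 20, -98, -98, 75]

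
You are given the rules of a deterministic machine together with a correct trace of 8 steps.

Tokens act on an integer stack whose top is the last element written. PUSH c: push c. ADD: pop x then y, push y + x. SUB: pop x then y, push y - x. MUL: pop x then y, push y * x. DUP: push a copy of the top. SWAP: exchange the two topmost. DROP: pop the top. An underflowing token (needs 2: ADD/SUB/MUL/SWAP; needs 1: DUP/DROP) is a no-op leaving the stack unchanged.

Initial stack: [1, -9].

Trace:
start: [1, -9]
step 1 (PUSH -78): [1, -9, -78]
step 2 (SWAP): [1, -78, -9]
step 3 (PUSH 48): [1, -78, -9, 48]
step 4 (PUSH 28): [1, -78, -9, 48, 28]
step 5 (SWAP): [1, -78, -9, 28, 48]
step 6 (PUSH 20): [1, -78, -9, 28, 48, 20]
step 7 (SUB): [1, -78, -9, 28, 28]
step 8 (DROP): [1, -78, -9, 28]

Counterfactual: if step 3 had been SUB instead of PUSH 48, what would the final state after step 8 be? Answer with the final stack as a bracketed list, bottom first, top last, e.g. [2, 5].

[1, 28]

(re-executing from step 3 with the substitution; state before step 3: [1, -78, -9])
step 3 (SUB): [1, -69]
step 4 (PUSH 28): [1, -69, 28]
step 5 (SWAP): [1, 28, -69]
step 6 (PUSH 20): [1, 28, -69, 20]
step 7 (SUB): [1, 28, -89]
step 8 (DROP): [1, 28]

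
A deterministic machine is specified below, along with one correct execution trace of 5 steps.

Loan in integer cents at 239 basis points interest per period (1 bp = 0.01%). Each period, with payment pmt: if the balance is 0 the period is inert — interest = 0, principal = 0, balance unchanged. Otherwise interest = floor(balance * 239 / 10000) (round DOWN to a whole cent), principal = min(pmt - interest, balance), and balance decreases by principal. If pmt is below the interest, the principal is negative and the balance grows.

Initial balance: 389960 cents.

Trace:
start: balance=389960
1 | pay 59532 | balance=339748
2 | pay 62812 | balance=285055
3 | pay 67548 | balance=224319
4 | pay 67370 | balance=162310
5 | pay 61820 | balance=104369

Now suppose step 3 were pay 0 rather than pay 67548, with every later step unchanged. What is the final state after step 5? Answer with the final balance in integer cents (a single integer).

175184

(re-executing from step 3 with the substitution; state before step 3: balance=285055)
3 | pay 0 | balance=291867
4 | pay 67370 | balance=231472
5 | pay 61820 | balance=175184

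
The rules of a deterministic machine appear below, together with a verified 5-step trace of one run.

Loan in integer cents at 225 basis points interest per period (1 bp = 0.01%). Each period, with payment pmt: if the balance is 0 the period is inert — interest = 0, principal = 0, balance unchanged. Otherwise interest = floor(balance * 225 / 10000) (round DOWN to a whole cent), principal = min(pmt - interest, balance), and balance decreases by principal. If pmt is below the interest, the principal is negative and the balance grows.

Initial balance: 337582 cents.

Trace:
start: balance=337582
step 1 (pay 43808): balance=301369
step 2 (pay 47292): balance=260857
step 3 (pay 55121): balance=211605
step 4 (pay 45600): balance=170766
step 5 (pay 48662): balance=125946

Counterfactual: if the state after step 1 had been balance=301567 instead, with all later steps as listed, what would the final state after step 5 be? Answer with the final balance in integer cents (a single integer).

state after step 1 := balance=301567
step 2 (pay 47292): balance=261060
step 3 (pay 55121): balance=211812
step 4 (pay 45600): balance=170977
step 5 (pay 48662): balance=126161

126161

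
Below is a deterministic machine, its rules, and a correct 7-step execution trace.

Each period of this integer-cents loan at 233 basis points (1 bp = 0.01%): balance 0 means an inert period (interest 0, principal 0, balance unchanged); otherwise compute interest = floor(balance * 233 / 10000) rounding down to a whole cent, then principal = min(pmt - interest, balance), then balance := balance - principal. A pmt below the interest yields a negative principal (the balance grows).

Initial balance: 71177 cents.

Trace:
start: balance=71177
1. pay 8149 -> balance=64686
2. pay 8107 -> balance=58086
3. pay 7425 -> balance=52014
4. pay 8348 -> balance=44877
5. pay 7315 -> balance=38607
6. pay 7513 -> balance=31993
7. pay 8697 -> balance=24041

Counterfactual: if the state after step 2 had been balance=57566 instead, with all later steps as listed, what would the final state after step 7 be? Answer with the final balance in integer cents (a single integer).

state after step 2 := balance=57566
3. pay 7425 -> balance=51482
4. pay 8348 -> balance=44333
5. pay 7315 -> balance=38050
6. pay 7513 -> balance=31423
7. pay 8697 -> balance=23458

23458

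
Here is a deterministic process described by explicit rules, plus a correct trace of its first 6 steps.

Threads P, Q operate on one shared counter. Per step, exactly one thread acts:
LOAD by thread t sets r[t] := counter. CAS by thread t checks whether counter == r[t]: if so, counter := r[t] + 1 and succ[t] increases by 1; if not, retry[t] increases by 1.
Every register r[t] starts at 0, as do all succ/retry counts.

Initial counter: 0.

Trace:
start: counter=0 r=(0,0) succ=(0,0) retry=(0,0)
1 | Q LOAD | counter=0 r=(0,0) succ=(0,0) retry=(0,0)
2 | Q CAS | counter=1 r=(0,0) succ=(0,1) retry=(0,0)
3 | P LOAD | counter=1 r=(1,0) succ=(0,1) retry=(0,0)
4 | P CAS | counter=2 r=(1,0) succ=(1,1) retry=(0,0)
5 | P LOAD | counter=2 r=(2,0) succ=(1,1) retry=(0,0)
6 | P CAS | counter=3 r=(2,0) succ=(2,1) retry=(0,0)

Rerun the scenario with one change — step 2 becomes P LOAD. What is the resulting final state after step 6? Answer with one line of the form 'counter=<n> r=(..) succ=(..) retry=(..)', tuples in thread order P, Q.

(re-executing from step 2 with the substitution; state before step 2: counter=0 r=(0,0) succ=(0,0) retry=(0,0))
2 | P LOAD | counter=0 r=(0,0) succ=(0,0) retry=(0,0)
3 | P LOAD | counter=0 r=(0,0) succ=(0,0) retry=(0,0)
4 | P CAS | counter=1 r=(0,0) succ=(1,0) retry=(0,0)
5 | P LOAD | counter=1 r=(1,0) succ=(1,0) retry=(0,0)
6 | P CAS | counter=2 r=(1,0) succ=(2,0) retry=(0,0)

counter=2 r=(1,0) succ=(2,0) retry=(0,0)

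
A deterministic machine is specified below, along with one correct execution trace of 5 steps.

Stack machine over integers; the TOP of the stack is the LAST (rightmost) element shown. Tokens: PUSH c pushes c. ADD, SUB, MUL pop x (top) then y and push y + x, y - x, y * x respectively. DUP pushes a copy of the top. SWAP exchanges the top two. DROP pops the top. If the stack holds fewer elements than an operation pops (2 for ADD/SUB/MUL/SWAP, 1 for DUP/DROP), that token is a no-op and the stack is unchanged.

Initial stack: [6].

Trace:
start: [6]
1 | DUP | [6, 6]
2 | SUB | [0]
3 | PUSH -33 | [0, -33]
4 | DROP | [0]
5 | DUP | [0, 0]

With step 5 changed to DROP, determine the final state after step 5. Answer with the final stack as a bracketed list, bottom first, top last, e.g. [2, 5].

(re-executing from step 5 with the substitution; state before step 5: [0])
5 | DROP | []

[]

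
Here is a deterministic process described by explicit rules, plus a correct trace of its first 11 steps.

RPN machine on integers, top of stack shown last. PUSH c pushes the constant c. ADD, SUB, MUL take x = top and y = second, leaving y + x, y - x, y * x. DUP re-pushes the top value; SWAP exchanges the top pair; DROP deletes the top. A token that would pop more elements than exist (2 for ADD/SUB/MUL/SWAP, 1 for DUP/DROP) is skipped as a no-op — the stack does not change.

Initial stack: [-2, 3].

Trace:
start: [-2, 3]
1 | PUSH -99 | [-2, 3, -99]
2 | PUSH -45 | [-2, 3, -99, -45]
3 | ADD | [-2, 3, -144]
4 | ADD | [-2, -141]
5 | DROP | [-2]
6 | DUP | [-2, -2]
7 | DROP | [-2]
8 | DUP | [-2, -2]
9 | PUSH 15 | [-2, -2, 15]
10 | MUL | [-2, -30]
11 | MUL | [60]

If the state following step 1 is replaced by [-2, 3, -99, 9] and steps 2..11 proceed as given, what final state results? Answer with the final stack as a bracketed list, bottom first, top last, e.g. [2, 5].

state after step 1 := [-2, 3, -99, 9]
2 | PUSH -45 | [-2, 3, -99, 9, -45]
3 | ADD | [-2, 3, -99, -36]
4 | ADD | [-2, 3, -135]
5 | DROP | [-2, 3]
6 | DUP | [-2, 3, 3]
7 | DROP | [-2, 3]
8 | DUP | [-2, 3, 3]
9 | PUSH 15 | [-2, 3, 3, 15]
10 | MUL | [-2, 3, 45]
11 | MUL | [-2, 135]

[-2, 135]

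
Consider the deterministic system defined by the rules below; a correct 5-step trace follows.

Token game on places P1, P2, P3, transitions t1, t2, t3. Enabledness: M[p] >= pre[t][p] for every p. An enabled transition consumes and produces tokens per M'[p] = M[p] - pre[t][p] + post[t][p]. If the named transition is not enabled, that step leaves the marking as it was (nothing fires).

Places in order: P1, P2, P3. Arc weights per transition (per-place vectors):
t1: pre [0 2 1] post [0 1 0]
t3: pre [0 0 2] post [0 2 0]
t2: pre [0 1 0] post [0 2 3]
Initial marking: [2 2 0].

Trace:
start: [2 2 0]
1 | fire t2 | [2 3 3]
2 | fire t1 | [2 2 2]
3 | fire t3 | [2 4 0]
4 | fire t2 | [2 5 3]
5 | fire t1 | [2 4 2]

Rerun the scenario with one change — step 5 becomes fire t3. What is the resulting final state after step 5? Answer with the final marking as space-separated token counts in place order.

2 7 1

(re-executing from step 5 with the substitution; state before step 5: [2 5 3])
5 | fire t3 | [2 7 1]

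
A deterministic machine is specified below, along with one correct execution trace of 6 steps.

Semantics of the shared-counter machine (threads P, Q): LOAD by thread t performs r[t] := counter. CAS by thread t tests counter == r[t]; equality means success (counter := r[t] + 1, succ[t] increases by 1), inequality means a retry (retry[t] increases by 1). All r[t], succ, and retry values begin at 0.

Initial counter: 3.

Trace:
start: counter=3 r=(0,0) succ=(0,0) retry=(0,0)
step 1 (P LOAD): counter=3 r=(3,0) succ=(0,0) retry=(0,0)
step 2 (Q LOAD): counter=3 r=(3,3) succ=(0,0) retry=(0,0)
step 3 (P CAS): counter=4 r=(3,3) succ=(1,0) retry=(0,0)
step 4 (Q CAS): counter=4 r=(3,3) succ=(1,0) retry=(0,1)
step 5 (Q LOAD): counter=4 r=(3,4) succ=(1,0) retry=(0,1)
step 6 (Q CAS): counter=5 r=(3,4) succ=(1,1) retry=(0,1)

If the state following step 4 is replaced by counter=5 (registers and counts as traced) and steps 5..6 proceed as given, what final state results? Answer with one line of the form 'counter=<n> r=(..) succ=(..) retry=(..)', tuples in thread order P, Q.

state after step 4 := counter=5 r=(3,3) succ=(1,0) retry=(0,1)
step 5 (Q LOAD): counter=5 r=(3,5) succ=(1,0) retry=(0,1)
step 6 (Q CAS): counter=6 r=(3,5) succ=(1,1) retry=(0,1)

counter=6 r=(3,5) succ=(1,1) retry=(0,1)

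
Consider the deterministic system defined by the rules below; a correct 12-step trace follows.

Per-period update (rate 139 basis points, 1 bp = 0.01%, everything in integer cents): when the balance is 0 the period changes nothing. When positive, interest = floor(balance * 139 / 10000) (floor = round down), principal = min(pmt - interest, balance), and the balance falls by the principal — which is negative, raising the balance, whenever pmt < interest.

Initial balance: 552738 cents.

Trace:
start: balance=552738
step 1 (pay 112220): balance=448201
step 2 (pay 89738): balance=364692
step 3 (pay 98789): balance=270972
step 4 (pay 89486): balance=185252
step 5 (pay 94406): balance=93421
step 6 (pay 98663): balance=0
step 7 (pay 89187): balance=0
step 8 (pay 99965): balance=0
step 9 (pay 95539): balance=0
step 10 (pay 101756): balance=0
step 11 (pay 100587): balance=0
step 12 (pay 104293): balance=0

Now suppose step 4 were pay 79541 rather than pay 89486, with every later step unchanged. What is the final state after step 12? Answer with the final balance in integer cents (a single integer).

(re-executing from step 4 with the substitution; state before step 4: balance=270972)
step 4 (pay 79541): balance=195197
step 5 (pay 94406): balance=103504
step 6 (pay 98663): balance=6279
step 7 (pay 89187): balance=0
step 8 (pay 99965): balance=0
step 9 (pay 95539): balance=0
step 10 (pay 101756): balance=0
step 11 (pay 100587): balance=0
step 12 (pay 104293): balance=0

0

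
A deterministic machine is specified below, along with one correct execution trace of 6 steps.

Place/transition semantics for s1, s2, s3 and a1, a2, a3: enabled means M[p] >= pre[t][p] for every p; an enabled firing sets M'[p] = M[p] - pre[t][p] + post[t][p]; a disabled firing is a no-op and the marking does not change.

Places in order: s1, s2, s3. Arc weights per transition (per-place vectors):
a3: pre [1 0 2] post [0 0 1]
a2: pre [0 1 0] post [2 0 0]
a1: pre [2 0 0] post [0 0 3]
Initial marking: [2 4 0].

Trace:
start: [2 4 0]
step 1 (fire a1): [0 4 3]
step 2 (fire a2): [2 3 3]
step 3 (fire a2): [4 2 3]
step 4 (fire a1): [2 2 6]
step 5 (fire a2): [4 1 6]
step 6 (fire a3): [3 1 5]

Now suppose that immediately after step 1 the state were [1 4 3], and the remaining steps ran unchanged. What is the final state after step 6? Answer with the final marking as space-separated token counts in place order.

4 1 5

state after step 1 := [1 4 3]
step 2 (fire a2): [3 3 3]
step 3 (fire a2): [5 2 3]
step 4 (fire a1): [3 2 6]
step 5 (fire a2): [5 1 6]
step 6 (fire a3): [4 1 5]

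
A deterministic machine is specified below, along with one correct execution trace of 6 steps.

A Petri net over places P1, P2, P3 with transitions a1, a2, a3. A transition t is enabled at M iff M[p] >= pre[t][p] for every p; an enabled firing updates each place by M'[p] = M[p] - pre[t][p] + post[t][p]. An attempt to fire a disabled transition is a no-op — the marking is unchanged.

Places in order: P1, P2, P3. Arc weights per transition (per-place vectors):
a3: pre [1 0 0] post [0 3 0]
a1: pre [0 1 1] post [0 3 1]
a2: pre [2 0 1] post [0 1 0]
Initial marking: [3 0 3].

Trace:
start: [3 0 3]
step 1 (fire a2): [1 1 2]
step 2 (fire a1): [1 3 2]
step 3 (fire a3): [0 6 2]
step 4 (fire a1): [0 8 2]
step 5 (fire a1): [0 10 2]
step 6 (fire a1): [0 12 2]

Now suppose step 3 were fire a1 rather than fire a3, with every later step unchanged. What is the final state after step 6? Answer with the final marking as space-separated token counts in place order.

(re-executing from step 3 with the substitution; state before step 3: [1 3 2])
step 3 (fire a1): [1 5 2]
step 4 (fire a1): [1 7 2]
step 5 (fire a1): [1 9 2]
step 6 (fire a1): [1 11 2]

1 11 2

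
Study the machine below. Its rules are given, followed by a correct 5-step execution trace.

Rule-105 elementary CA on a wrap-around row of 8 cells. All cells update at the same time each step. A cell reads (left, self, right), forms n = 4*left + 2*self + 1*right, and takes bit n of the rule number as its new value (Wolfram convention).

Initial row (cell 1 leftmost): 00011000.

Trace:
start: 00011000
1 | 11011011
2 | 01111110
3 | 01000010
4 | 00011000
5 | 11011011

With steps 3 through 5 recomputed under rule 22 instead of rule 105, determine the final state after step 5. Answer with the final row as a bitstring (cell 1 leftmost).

(re-executing steps 3..5 under rule 22; state before step 3: 01111110)
3 | 10000001
4 | 01000010
5 | 11100111

11100111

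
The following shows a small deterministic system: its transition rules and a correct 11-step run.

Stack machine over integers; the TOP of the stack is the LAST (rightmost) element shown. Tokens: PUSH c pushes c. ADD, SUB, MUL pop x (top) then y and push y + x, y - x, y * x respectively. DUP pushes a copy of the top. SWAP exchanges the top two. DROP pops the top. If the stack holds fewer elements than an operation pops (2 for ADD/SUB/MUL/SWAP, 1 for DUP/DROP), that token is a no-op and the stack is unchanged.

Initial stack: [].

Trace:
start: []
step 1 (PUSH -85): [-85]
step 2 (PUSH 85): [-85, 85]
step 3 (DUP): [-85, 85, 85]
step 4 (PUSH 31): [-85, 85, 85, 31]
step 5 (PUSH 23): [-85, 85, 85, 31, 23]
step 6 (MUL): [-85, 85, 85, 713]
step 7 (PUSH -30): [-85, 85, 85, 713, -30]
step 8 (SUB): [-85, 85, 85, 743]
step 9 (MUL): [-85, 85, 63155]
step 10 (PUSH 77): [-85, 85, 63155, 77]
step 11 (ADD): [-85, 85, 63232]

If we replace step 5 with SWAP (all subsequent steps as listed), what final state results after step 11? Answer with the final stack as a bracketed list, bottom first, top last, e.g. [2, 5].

(re-executing from step 5 with the substitution; state before step 5: [-85, 85, 85, 31])
step 5 (SWAP): [-85, 85, 31, 85]
step 6 (MUL): [-85, 85, 2635]
step 7 (PUSH -30): [-85, 85, 2635, -30]
step 8 (SUB): [-85, 85, 2665]
step 9 (MUL): [-85, 226525]
step 10 (PUSH 77): [-85, 226525, 77]
step 11 (ADD): [-85, 226602]

[-85, 226602]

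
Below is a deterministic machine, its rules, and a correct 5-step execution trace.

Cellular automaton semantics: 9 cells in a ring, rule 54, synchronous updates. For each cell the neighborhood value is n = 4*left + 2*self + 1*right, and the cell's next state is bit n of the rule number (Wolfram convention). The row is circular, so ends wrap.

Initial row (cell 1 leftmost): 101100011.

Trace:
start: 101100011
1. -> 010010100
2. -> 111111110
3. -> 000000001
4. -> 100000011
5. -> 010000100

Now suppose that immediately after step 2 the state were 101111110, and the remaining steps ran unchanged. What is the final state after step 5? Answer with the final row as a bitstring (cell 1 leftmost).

011100111

state after step 2 := 101111110
3. -> 110000001
4. -> 001000010
5. -> 011100111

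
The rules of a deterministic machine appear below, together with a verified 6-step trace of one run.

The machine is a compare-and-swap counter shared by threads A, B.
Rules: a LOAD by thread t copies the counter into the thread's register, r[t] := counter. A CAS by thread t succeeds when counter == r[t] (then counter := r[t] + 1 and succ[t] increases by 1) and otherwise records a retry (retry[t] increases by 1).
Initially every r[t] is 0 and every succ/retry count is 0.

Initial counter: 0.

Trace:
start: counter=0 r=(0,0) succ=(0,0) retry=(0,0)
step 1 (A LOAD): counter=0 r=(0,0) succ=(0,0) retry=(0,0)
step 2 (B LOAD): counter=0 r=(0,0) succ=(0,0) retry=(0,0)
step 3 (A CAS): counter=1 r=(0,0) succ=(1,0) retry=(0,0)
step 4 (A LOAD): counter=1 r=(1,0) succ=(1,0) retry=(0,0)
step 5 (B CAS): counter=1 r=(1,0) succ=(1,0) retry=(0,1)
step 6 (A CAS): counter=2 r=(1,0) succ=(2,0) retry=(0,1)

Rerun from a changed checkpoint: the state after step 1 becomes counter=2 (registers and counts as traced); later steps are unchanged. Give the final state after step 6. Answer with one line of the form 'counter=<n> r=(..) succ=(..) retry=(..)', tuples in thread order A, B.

counter=3 r=(2,2) succ=(0,1) retry=(2,0)

state after step 1 := counter=2 r=(0,0) succ=(0,0) retry=(0,0)
step 2 (B LOAD): counter=2 r=(0,2) succ=(0,0) retry=(0,0)
step 3 (A CAS): counter=2 r=(0,2) succ=(0,0) retry=(1,0)
step 4 (A LOAD): counter=2 r=(2,2) succ=(0,0) retry=(1,0)
step 5 (B CAS): counter=3 r=(2,2) succ=(0,1) retry=(1,0)
step 6 (A CAS): counter=3 r=(2,2) succ=(0,1) retry=(2,0)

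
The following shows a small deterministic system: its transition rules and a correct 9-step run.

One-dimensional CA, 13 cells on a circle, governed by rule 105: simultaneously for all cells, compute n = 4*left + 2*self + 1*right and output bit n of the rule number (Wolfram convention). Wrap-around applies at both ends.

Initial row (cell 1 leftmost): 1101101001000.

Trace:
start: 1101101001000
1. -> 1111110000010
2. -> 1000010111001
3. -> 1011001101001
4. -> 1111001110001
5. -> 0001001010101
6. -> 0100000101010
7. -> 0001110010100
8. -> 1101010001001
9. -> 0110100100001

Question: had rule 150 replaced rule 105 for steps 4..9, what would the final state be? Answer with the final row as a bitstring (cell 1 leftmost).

(re-executing steps 4..9 under rule 150; state before step 4: 1011001101001)
4. -> 0000110001110
5. -> 0001001010101
6. -> 1011111010101
7. -> 0001110010100
8. -> 0010101110110
9. -> 0110100100001

0110100100001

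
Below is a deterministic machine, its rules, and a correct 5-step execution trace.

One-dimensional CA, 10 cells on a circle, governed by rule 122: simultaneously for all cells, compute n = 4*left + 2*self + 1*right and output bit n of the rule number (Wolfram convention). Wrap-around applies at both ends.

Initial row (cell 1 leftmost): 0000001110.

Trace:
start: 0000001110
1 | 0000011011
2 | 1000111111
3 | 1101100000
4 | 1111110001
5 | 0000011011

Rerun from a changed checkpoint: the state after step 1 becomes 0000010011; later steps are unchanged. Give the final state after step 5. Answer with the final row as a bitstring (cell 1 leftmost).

state after step 1 := 0000010011
2 | 1000101111
3 | 1101011000
4 | 1110111101
5 | 0011100111

0011100111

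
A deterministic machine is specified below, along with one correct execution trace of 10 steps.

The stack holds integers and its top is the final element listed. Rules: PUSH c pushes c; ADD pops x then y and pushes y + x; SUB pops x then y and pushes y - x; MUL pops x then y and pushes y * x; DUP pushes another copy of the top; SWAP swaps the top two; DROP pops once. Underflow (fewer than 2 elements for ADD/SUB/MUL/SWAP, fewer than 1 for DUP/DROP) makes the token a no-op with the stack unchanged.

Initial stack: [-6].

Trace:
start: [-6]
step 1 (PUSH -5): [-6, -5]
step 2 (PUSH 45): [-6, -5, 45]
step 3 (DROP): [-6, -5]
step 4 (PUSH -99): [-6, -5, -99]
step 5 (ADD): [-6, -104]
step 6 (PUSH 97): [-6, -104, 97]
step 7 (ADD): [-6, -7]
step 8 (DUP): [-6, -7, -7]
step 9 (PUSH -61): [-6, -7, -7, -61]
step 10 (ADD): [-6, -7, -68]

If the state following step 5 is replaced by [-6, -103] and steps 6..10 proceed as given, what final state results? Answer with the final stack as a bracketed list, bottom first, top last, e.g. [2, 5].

[-6, -6, -67]

state after step 5 := [-6, -103]
step 6 (PUSH 97): [-6, -103, 97]
step 7 (ADD): [-6, -6]
step 8 (DUP): [-6, -6, -6]
step 9 (PUSH -61): [-6, -6, -6, -61]
step 10 (ADD): [-6, -6, -67]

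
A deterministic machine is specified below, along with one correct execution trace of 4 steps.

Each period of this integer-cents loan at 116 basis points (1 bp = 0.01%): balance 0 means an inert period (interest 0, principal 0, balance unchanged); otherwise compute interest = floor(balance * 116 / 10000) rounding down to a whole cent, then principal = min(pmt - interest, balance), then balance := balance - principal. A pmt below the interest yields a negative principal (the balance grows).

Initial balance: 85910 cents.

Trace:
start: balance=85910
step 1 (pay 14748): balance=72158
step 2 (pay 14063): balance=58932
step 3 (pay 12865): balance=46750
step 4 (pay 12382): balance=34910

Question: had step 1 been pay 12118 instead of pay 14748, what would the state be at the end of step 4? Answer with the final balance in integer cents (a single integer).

37632

(re-executing from step 1 with the substitution; state before step 1: balance=85910)
step 1 (pay 12118): balance=74788
step 2 (pay 14063): balance=61592
step 3 (pay 12865): balance=49441
step 4 (pay 12382): balance=37632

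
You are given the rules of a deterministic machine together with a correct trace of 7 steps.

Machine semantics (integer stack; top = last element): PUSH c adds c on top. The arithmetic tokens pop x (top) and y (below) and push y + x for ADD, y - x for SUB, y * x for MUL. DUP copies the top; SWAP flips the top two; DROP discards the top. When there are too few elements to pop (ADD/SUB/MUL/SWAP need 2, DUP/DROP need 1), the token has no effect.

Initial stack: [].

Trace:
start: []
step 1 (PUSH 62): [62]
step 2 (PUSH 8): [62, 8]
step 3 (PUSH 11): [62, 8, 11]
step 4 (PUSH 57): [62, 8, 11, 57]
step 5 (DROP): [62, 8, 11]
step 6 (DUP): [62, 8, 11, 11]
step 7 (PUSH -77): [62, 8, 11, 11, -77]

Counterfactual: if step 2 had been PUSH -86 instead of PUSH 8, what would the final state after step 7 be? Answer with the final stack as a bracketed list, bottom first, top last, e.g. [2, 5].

[62, -86, 11, 11, -77]

(re-executing from step 2 with the substitution; state before step 2: [62])
step 2 (PUSH -86): [62, -86]
step 3 (PUSH 11): [62, -86, 11]
step 4 (PUSH 57): [62, -86, 11, 57]
step 5 (DROP): [62, -86, 11]
step 6 (DUP): [62, -86, 11, 11]
step 7 (PUSH -77): [62, -86, 11, 11, -77]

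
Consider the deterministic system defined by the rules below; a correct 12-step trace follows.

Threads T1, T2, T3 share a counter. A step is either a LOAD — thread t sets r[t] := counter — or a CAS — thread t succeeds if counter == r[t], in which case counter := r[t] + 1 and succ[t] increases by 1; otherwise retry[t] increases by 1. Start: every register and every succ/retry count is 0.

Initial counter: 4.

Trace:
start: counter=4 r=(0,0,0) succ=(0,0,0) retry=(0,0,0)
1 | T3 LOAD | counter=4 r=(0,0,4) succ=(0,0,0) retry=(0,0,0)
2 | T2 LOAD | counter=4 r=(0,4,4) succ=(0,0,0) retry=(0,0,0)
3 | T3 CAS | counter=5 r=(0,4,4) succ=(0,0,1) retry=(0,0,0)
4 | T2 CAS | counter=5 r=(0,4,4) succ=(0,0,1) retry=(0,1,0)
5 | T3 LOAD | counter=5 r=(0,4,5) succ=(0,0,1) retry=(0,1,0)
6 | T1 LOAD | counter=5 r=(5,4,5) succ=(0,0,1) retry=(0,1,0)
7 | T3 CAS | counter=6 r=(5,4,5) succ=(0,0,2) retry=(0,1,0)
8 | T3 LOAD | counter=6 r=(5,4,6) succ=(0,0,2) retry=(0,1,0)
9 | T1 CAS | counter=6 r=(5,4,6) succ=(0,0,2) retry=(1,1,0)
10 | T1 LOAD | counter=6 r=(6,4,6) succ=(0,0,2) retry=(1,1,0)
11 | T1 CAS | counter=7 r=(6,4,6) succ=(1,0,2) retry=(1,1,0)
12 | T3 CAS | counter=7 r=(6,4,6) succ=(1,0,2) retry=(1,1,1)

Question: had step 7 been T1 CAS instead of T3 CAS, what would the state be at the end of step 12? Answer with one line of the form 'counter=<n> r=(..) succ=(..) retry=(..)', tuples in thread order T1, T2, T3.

counter=7 r=(6,4,6) succ=(2,0,1) retry=(1,1,1)

(re-executing from step 7 with the substitution; state before step 7: counter=5 r=(5,4,5) succ=(0,0,1) retry=(0,1,0))
7 | T1 CAS | counter=6 r=(5,4,5) succ=(1,0,1) retry=(0,1,0)
8 | T3 LOAD | counter=6 r=(5,4,6) succ=(1,0,1) retry=(0,1,0)
9 | T1 CAS | counter=6 r=(5,4,6) succ=(1,0,1) retry=(1,1,0)
10 | T1 LOAD | counter=6 r=(6,4,6) succ=(1,0,1) retry=(1,1,0)
11 | T1 CAS | counter=7 r=(6,4,6) succ=(2,0,1) retry=(1,1,0)
12 | T3 CAS | counter=7 r=(6,4,6) succ=(2,0,1) retry=(1,1,1)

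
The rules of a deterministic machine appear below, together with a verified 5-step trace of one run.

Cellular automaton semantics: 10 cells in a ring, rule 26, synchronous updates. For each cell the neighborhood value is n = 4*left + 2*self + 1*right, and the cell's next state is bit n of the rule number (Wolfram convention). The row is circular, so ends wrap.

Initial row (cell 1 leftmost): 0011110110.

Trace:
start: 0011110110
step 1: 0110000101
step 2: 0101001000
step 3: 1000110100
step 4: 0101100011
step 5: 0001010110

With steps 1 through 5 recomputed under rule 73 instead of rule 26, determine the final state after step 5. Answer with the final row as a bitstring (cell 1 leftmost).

0011000110

(re-executing steps 1..5 under rule 73; state before step 1: 0011110110)
step 1: 1010010110
step 2: 0000000110
step 3: 1111110110
step 4: 1000010110
step 5: 0011000110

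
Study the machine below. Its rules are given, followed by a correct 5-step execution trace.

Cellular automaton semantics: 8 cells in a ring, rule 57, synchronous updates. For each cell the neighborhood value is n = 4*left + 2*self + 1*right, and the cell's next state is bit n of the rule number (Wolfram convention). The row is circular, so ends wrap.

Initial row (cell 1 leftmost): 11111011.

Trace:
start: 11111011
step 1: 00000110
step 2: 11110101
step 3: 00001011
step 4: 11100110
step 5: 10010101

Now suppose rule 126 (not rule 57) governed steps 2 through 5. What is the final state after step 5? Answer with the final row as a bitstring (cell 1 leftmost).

00000000

(re-executing steps 2..5 under rule 126; state before step 2: 00000110)
step 2: 00001111
step 3: 10011001
step 4: 11111111
step 5: 00000000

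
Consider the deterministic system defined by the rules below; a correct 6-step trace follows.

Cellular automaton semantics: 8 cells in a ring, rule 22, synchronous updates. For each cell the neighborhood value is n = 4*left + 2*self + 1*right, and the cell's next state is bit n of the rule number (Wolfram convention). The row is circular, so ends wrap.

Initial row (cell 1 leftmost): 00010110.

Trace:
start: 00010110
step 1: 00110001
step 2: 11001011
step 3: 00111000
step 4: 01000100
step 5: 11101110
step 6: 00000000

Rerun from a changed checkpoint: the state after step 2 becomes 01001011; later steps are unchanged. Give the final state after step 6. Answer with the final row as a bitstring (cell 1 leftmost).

00110000

state after step 2 := 01001011
step 3: 01111000
step 4: 10000100
step 5: 11001111
step 6: 00110000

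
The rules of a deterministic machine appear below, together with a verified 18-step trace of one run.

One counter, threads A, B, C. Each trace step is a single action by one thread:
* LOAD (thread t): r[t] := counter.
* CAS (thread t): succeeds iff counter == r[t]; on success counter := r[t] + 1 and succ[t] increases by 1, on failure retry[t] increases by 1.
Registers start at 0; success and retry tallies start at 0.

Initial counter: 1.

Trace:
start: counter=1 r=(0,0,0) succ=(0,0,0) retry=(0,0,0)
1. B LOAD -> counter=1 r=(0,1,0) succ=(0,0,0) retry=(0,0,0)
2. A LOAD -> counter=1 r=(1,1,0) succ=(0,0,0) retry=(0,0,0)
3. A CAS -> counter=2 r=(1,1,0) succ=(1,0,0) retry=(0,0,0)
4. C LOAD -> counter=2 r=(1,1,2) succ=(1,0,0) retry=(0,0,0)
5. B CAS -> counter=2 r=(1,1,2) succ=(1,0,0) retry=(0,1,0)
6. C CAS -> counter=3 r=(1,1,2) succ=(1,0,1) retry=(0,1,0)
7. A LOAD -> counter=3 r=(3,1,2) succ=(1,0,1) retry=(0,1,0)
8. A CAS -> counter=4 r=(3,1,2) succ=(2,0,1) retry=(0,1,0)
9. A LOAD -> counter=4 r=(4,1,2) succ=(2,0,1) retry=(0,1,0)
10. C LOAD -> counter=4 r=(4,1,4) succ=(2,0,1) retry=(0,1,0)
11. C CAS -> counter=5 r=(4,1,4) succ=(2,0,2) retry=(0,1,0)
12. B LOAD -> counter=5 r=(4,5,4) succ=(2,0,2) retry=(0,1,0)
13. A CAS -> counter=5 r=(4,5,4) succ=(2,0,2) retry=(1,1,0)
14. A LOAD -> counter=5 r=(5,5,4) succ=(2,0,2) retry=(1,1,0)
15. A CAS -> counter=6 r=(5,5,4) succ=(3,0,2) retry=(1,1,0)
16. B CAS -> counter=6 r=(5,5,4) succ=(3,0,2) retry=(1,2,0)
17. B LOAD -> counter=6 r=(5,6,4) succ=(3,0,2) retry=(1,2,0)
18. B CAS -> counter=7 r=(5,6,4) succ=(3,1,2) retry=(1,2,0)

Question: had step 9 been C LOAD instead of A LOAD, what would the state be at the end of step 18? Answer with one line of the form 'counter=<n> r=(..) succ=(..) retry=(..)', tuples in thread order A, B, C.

(re-executing from step 9 with the substitution; state before step 9: counter=4 r=(3,1,2) succ=(2,0,1) retry=(0,1,0))
9. C LOAD -> counter=4 r=(3,1,4) succ=(2,0,1) retry=(0,1,0)
10. C LOAD -> counter=4 r=(3,1,4) succ=(2,0,1) retry=(0,1,0)
11. C CAS -> counter=5 r=(3,1,4) succ=(2,0,2) retry=(0,1,0)
12. B LOAD -> counter=5 r=(3,5,4) succ=(2,0,2) retry=(0,1,0)
13. A CAS -> counter=5 r=(3,5,4) succ=(2,0,2) retry=(1,1,0)
14. A LOAD -> counter=5 r=(5,5,4) succ=(2,0,2) retry=(1,1,0)
15. A CAS -> counter=6 r=(5,5,4) succ=(3,0,2) retry=(1,1,0)
16. B CAS -> counter=6 r=(5,5,4) succ=(3,0,2) retry=(1,2,0)
17. B LOAD -> counter=6 r=(5,6,4) succ=(3,0,2) retry=(1,2,0)
18. B CAS -> counter=7 r=(5,6,4) succ=(3,1,2) retry=(1,2,0)

counter=7 r=(5,6,4) succ=(3,1,2) retry=(1,2,0)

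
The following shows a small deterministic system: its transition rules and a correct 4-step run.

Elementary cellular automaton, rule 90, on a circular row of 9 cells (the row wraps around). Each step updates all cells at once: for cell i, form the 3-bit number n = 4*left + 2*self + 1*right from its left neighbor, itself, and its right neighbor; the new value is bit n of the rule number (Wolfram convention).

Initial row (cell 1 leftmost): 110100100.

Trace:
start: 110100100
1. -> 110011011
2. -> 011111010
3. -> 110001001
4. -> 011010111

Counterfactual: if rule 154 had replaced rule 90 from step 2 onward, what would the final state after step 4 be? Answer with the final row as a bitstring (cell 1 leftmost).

(re-executing steps 2..4 under rule 154; state before step 2: 110011011)
2. -> 101110011
3. -> 001101111
4. -> 111001110

111001110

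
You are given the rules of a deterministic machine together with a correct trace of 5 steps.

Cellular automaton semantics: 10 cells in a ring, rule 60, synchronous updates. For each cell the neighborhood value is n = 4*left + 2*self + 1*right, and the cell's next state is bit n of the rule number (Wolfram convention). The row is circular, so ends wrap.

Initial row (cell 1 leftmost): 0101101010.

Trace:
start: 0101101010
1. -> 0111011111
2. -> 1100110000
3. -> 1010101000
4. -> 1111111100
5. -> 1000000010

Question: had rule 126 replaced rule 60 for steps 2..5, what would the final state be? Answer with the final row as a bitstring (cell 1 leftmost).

0111000000

(re-executing steps 2..5 under rule 126; state before step 2: 0111011111)
2. -> 1101110001
3. -> 0111011011
4. -> 1101111111
5. -> 0111000000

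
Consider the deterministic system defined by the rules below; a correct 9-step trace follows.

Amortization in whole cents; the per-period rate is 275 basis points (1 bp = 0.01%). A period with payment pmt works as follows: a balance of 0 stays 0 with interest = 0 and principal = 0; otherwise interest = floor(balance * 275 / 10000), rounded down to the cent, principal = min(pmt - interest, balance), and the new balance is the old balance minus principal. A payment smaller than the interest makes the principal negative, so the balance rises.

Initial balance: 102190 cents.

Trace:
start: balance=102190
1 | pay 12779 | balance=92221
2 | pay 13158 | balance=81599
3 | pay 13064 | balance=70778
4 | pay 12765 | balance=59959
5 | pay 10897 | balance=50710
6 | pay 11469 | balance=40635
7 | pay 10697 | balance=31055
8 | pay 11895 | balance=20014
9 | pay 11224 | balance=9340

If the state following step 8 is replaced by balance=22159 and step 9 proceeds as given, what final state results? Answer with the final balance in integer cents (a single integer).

state after step 8 := balance=22159
9 | pay 11224 | balance=11544

11544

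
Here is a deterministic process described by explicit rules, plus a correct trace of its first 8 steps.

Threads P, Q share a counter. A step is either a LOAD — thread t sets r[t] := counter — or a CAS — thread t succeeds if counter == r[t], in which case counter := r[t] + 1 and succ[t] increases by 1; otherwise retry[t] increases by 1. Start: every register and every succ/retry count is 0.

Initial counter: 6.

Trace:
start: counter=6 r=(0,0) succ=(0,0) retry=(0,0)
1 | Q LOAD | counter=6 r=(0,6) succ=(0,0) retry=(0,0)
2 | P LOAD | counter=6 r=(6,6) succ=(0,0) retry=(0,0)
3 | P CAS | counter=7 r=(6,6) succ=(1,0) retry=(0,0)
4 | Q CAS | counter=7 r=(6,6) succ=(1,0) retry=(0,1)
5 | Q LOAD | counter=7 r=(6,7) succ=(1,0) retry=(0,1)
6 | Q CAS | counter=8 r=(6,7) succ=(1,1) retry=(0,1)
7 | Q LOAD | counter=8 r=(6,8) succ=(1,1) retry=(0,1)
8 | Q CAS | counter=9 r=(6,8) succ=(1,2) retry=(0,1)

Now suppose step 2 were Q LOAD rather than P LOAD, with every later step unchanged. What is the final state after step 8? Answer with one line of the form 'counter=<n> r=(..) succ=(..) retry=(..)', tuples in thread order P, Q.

counter=9 r=(0,8) succ=(0,3) retry=(1,0)

(re-executing from step 2 with the substitution; state before step 2: counter=6 r=(0,6) succ=(0,0) retry=(0,0))
2 | Q LOAD | counter=6 r=(0,6) succ=(0,0) retry=(0,0)
3 | P CAS | counter=6 r=(0,6) succ=(0,0) retry=(1,0)
4 | Q CAS | counter=7 r=(0,6) succ=(0,1) retry=(1,0)
5 | Q LOAD | counter=7 r=(0,7) succ=(0,1) retry=(1,0)
6 | Q CAS | counter=8 r=(0,7) succ=(0,2) retry=(1,0)
7 | Q LOAD | counter=8 r=(0,8) succ=(0,2) retry=(1,0)
8 | Q CAS | counter=9 r=(0,8) succ=(0,3) retry=(1,0)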